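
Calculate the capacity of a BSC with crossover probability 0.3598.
0.0575 bits

For a binary symmetric channel (BSC) with error probability p:
Capacity C = 1 - H(p) bits per symbol

where H(p) = -p log₂(p) - (1-p) log₂(1-p) is the binary entropy function.

H(0.3598) = 0.9425 bits
C = 1 - 0.9425 = 0.0575 bits per symbol

This means we can reliably transmit up to 0.0575 bits of information per channel use.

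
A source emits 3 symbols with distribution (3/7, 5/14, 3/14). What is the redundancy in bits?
0.0543 bits

Redundancy measures how far a source is from maximum entropy:
R = H_max - H(X)

Maximum entropy for 3 symbols: H_max = log_2(3) = 1.5850 bits
Actual entropy: H(X) = 1.5306 bits
Redundancy: R = 1.5850 - 1.5306 = 0.0543 bits

This redundancy represents potential for compression: the source could be compressed by 0.0543 bits per symbol.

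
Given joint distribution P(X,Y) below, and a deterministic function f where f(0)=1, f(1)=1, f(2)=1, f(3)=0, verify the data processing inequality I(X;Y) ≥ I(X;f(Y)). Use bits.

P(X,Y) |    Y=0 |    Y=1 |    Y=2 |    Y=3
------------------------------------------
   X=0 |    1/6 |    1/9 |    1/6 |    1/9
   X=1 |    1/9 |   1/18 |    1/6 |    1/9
I(X;Y) = 0.0128, I(X;f(Y)) = 0.0026, inequality holds: 0.0128 ≥ 0.0026

Data Processing Inequality: For any Markov chain X → Y → Z, we have I(X;Y) ≥ I(X;Z).

Here Z = f(Y) is a deterministic function of Y, forming X → Y → Z.

Original I(X;Y) = 0.0128 bits

After applying f:
P(X,Z) where Z=f(Y):
- P(X,Z=0) = P(X,Y=3)
- P(X,Z=1) = P(X,Y=0) + P(X,Y=1) + P(X,Y=2)

I(X;Z) = I(X;f(Y)) = 0.0026 bits

Verification: 0.0128 ≥ 0.0026 ✓

Information cannot be created by processing; the function f can only lose information about X.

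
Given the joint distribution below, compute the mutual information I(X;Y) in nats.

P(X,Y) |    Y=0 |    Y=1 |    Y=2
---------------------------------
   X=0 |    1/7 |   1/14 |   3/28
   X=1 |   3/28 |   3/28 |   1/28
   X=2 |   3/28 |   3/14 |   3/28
0.0437 nats

Mutual information: I(X;Y) = H(X) + H(Y) - H(X,Y)

Marginals:
P(X) = (9/28, 1/4, 3/7), H(X) = 1.0745 nats
P(Y) = (5/14, 11/28, 1/4), H(Y) = 1.0813 nats

Joint entropy: H(X,Y) = 2.1122 nats

I(X;Y) = 1.0745 + 1.0813 - 2.1122 = 0.0437 nats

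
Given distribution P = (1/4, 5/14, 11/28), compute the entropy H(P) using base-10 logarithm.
0.4696 dits

Shannon entropy is H(X) = -Σ p(x) log p(x).

For P = (1/4, 5/14, 11/28):
H = -1/4 × log_10(1/4) -5/14 × log_10(5/14) -11/28 × log_10(11/28)
H = 0.4696 dits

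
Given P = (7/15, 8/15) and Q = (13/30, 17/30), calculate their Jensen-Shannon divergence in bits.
0.0008 bits

Jensen-Shannon divergence is:
JSD(P||Q) = 0.5 × D_KL(P||M) + 0.5 × D_KL(Q||M)
where M = 0.5 × (P + Q) is the mixture distribution.

M = 0.5 × (7/15, 8/15) + 0.5 × (13/30, 17/30) = (9/20, 11/20)

D_KL(P||M) = 0.0008 bits
D_KL(Q||M) = 0.0008 bits

JSD(P||Q) = 0.5 × 0.0008 + 0.5 × 0.0008 = 0.0008 bits

Unlike KL divergence, JSD is symmetric and bounded: 0 ≤ JSD ≤ log(2).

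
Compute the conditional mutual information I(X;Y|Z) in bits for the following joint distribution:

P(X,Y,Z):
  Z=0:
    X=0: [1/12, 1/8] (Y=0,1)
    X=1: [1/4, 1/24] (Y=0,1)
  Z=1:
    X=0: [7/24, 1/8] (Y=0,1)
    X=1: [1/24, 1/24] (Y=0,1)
0.0929 bits

Conditional mutual information: I(X;Y|Z) = H(X|Z) + H(Y|Z) - H(X,Y|Z)

H(Z) = 1.0000
H(X,Z) = 1.8149 → H(X|Z) = 0.8149
H(Y,Z) = 1.9183 → H(Y|Z) = 0.9183
H(X,Y,Z) = 2.6403 → H(X,Y|Z) = 1.6403

I(X;Y|Z) = 0.8149 + 0.9183 - 1.6403 = 0.0929 bits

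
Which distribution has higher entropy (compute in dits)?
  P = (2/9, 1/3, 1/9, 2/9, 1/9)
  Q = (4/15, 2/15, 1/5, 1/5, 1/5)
Q

Computing entropies in dits:
H(P) = 0.6614
H(Q) = 0.6891

Distribution Q has higher entropy.

Intuition: The distribution closer to uniform (more spread out) has higher entropy.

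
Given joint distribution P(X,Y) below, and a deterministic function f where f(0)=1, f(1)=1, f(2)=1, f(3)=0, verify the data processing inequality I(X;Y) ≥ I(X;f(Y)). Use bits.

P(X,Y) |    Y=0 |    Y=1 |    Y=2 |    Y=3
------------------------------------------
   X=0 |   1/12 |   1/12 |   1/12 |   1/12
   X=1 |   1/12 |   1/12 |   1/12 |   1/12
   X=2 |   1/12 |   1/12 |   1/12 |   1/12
I(X;Y) = 0.0000, I(X;f(Y)) = 0.0000, inequality holds: 0.0000 ≥ 0.0000

Data Processing Inequality: For any Markov chain X → Y → Z, we have I(X;Y) ≥ I(X;Z).

Here Z = f(Y) is a deterministic function of Y, forming X → Y → Z.

Original I(X;Y) = 0.0000 bits

After applying f:
P(X,Z) where Z=f(Y):
- P(X,Z=0) = P(X,Y=3)
- P(X,Z=1) = P(X,Y=0) + P(X,Y=1) + P(X,Y=2)

I(X;Z) = I(X;f(Y)) = 0.0000 bits

Verification: 0.0000 ≥ 0.0000 ✓

Information cannot be created by processing; the function f can only lose information about X.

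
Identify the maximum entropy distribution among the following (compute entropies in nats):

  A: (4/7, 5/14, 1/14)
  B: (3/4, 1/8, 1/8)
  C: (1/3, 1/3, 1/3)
C

For a discrete distribution over n outcomes, entropy is maximized by the uniform distribution.

Computing entropies:
H(A) = 0.8760 nats
H(B) = 0.7356 nats
H(C) = 1.0986 nats

The uniform distribution (where all probabilities equal 1/3) achieves the maximum entropy of log_e(3) = 1.0986 nats.

Distribution C has the highest entropy.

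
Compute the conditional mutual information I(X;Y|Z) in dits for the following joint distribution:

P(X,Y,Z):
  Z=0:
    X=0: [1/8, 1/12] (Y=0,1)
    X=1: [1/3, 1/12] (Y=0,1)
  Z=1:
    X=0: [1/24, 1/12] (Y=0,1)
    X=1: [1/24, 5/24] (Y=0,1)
0.0088 dits

Conditional mutual information: I(X;Y|Z) = H(X|Z) + H(Y|Z) - H(X,Y|Z)

H(Z) = 0.2873
H(X,Z) = 0.5637 → H(X|Z) = 0.2764
H(Y,Z) = 0.5310 → H(Y|Z) = 0.2437
H(X,Y,Z) = 0.7987 → H(X,Y|Z) = 0.5114

I(X;Y|Z) = 0.2764 + 0.2437 - 0.5114 = 0.0088 dits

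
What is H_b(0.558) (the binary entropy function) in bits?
0.9903 bits

The binary entropy function is:
H(p) = -p log(p) - (1-p) log(1-p)

H(0.558) = -0.558 × log_2(0.558) - 0.442 × log_2(0.442)
H(0.558) = 0.9903 bits

Note: Binary entropy is maximized at p=0.5 (H=1 bit) and minimized at p=0 or p=1 (H=0).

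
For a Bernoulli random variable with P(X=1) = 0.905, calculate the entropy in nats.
0.3140 nats

The binary entropy function is:
H(p) = -p log(p) - (1-p) log(1-p)

H(0.905) = -0.905 × log_e(0.905) - 0.095 × log_e(0.095)
H(0.905) = 0.3140 nats

Note: Binary entropy is maximized at p=0.5 (H=1 bit) and minimized at p=0 or p=1 (H=0).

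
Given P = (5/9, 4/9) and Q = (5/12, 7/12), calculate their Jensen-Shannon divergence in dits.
0.0042 dits

Jensen-Shannon divergence is:
JSD(P||Q) = 0.5 × D_KL(P||M) + 0.5 × D_KL(Q||M)
where M = 0.5 × (P + Q) is the mixture distribution.

M = 0.5 × (5/9, 4/9) + 0.5 × (5/12, 7/12) = (0.486111, 0.513889)

D_KL(P||M) = 0.0042 dits
D_KL(Q||M) = 0.0042 dits

JSD(P||Q) = 0.5 × 0.0042 + 0.5 × 0.0042 = 0.0042 dits

Unlike KL divergence, JSD is symmetric and bounded: 0 ≤ JSD ≤ log(2).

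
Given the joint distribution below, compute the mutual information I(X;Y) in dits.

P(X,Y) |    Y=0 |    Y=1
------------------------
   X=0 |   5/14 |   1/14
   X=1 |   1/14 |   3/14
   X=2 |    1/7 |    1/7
0.0569 dits

Mutual information: I(X;Y) = H(X) + H(Y) - H(X,Y)

Marginals:
P(X) = (3/7, 2/7, 2/7), H(X) = 0.4686 dits
P(Y) = (4/7, 3/7), H(Y) = 0.2966 dits

Joint entropy: H(X,Y) = 0.7082 dits

I(X;Y) = 0.4686 + 0.2966 - 0.7082 = 0.0569 dits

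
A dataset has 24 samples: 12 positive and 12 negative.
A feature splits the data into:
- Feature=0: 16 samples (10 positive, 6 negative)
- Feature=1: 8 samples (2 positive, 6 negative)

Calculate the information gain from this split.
0.0933 bits

Information Gain = H(Y) - H(Y|Feature)

Before split:
P(positive) = 12/24 = 0.5000
H(Y) = 1.0000 bits

After split:
Feature=0: H = 0.9544 bits (weight = 16/24)
Feature=1: H = 0.8113 bits (weight = 8/24)
H(Y|Feature) = (16/24)×0.9544 + (8/24)×0.8113 = 0.9067 bits

Information Gain = 1.0000 - 0.9067 = 0.0933 bits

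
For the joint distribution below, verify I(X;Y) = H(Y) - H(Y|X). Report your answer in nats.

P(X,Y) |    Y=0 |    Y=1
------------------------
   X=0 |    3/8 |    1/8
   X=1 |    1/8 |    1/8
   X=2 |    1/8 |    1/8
I(X;Y) = 0.0338 nats

Mutual information has multiple equivalent forms:
- I(X;Y) = H(X) - H(X|Y)
- I(X;Y) = H(Y) - H(Y|X)
- I(X;Y) = H(X) + H(Y) - H(X,Y)

Computing all quantities:
H(X) = 1.0397, H(Y) = 0.6616, H(X,Y) = 1.6675
H(X|Y) = 1.0059, H(Y|X) = 0.6277

Verification:
H(X) - H(X|Y) = 1.0397 - 1.0059 = 0.0338
H(Y) - H(Y|X) = 0.6616 - 0.6277 = 0.0338
H(X) + H(Y) - H(X,Y) = 1.0397 + 0.6616 - 1.6675 = 0.0338

All forms give I(X;Y) = 0.0338 nats. ✓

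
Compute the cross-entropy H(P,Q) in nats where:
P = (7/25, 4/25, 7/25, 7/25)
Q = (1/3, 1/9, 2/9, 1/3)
1.3879 nats

Cross-entropy: H(P,Q) = -Σ p(x) log q(x)

Alternatively: H(P,Q) = H(P) + D_KL(P||Q)
H(P) = 1.3625 nats
D_KL(P||Q) = 0.0254 nats

H(P,Q) = 1.3625 + 0.0254 = 1.3879 nats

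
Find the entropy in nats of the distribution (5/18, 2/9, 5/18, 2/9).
1.3801 nats

Shannon entropy is H(X) = -Σ p(x) log p(x).

For P = (5/18, 2/9, 5/18, 2/9):
H = -5/18 × log_e(5/18) -2/9 × log_e(2/9) -5/18 × log_e(5/18) -2/9 × log_e(2/9)
H = 1.3801 nats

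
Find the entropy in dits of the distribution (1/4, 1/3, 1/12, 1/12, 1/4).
0.6399 dits

Shannon entropy is H(X) = -Σ p(x) log p(x).

For P = (1/4, 1/3, 1/12, 1/12, 1/4):
H = -1/4 × log_10(1/4) -1/3 × log_10(1/3) -1/12 × log_10(1/12) -1/12 × log_10(1/12) -1/4 × log_10(1/4)
H = 0.6399 dits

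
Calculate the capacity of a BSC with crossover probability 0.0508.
0.7102 bits

For a binary symmetric channel (BSC) with error probability p:
Capacity C = 1 - H(p) bits per symbol

where H(p) = -p log₂(p) - (1-p) log₂(1-p) is the binary entropy function.

H(0.0508) = 0.2898 bits
C = 1 - 0.2898 = 0.7102 bits per symbol

This means we can reliably transmit up to 0.7102 bits of information per channel use.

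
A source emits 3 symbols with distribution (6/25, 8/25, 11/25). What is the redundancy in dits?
0.0131 dits

Redundancy measures how far a source is from maximum entropy:
R = H_max - H(X)

Maximum entropy for 3 symbols: H_max = log_10(3) = 0.4771 dits
Actual entropy: H(X) = 0.4640 dits
Redundancy: R = 0.4771 - 0.4640 = 0.0131 dits

This redundancy represents potential for compression: the source could be compressed by 0.0131 dits per symbol.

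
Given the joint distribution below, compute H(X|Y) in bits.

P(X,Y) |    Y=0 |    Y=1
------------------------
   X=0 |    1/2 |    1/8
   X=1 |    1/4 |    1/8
0.9387 bits

Using the chain rule: H(X|Y) = H(X,Y) - H(Y)

First, compute H(X,Y) = 1.7500 bits

Marginal P(Y) = (3/4, 1/4)
H(Y) = 0.8113 bits

H(X|Y) = H(X,Y) - H(Y) = 1.7500 - 0.8113 = 0.9387 bits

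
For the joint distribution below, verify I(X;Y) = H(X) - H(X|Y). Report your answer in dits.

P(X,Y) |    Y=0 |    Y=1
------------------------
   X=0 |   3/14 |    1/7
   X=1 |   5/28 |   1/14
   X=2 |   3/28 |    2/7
I(X;Y) = 0.0317 dits

Mutual information has multiple equivalent forms:
- I(X;Y) = H(X) - H(X|Y)
- I(X;Y) = H(Y) - H(Y|X)
- I(X;Y) = H(X) + H(Y) - H(X,Y)

Computing all quantities:
H(X) = 0.4696, H(Y) = 0.3010, H(X,Y) = 0.7389
H(X|Y) = 0.4379, H(Y|X) = 0.2693

Verification:
H(X) - H(X|Y) = 0.4696 - 0.4379 = 0.0317
H(Y) - H(Y|X) = 0.3010 - 0.2693 = 0.0317
H(X) + H(Y) - H(X,Y) = 0.4696 + 0.3010 - 0.7389 = 0.0317

All forms give I(X;Y) = 0.0317 dits. ✓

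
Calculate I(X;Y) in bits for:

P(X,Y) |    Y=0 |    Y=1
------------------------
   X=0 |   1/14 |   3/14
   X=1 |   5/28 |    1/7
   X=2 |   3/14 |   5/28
0.0555 bits

Mutual information: I(X;Y) = H(X) + H(Y) - H(X,Y)

Marginals:
P(X) = (2/7, 9/28, 11/28), H(X) = 1.5722 bits
P(Y) = (13/28, 15/28), H(Y) = 0.9963 bits

Joint entropy: H(X,Y) = 2.5131 bits

I(X;Y) = 1.5722 + 0.9963 - 2.5131 = 0.0555 bits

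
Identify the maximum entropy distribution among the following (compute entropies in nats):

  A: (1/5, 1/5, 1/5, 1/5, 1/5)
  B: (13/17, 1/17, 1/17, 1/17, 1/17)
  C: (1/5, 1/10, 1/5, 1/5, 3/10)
A

For a discrete distribution over n outcomes, entropy is maximized by the uniform distribution.

Computing entropies:
H(A) = 1.6094 nats
H(B) = 0.8718 nats
H(C) = 1.5571 nats

The uniform distribution (where all probabilities equal 1/5) achieves the maximum entropy of log_e(5) = 1.6094 nats.

Distribution A has the highest entropy.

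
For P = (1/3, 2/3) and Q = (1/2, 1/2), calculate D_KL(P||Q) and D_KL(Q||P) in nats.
D_KL(P||Q) = 0.0566, D_KL(Q||P) = 0.0589

KL divergence is not symmetric: D_KL(P||Q) ≠ D_KL(Q||P) in general.

D_KL(P||Q) = 0.0566 nats
D_KL(Q||P) = 0.0589 nats

No, they are not equal!

This asymmetry is why KL divergence is not a true distance metric.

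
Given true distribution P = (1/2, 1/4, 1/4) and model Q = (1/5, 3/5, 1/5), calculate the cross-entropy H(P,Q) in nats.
1.3348 nats

Cross-entropy: H(P,Q) = -Σ p(x) log q(x)

Alternatively: H(P,Q) = H(P) + D_KL(P||Q)
H(P) = 1.0397 nats
D_KL(P||Q) = 0.2951 nats

H(P,Q) = 1.0397 + 0.2951 = 1.3348 nats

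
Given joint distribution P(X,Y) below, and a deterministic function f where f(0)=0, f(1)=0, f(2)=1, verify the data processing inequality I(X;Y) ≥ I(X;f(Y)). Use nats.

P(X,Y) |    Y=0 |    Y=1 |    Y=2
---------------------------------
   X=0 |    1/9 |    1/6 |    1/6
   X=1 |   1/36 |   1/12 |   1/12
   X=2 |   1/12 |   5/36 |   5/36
I(X;Y) = 0.0050, I(X;f(Y)) = 0.0008, inequality holds: 0.0050 ≥ 0.0008

Data Processing Inequality: For any Markov chain X → Y → Z, we have I(X;Y) ≥ I(X;Z).

Here Z = f(Y) is a deterministic function of Y, forming X → Y → Z.

Original I(X;Y) = 0.0050 nats

After applying f:
P(X,Z) where Z=f(Y):
- P(X,Z=0) = P(X,Y=0) + P(X,Y=1)
- P(X,Z=1) = P(X,Y=2)

I(X;Z) = I(X;f(Y)) = 0.0008 nats

Verification: 0.0050 ≥ 0.0008 ✓

Information cannot be created by processing; the function f can only lose information about X.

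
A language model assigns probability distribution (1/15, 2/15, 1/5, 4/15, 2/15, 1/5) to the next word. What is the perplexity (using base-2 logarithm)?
5.5516

Perplexity is 2^H (or exp(H) for natural log).

First, H = -Σ p log p = 2.4729 bits
Perplexity = 2^2.4729 = 5.5516

Interpretation: The model's uncertainty is equivalent to choosing uniformly among 5.6 options.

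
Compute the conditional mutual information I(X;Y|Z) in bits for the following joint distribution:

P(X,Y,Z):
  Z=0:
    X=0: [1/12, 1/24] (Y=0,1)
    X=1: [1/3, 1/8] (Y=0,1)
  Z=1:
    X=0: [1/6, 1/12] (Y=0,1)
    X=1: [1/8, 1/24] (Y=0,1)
0.0037 bits

Conditional mutual information: I(X;Y|Z) = H(X|Z) + H(Y|Z) - H(X,Y|Z)

H(Z) = 0.9799
H(X,Z) = 1.8217 → H(X|Z) = 0.8418
H(Y,Z) = 1.8506 → H(Y|Z) = 0.8707
H(X,Y,Z) = 2.6887 → H(X,Y|Z) = 1.7089

I(X;Y|Z) = 0.8418 + 0.8707 - 1.7089 = 0.0037 bits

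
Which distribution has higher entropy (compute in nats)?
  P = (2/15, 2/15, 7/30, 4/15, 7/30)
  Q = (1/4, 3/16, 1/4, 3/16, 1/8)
Q

Computing entropies in nats:
H(P) = 1.5689
H(Q) = 1.5808

Distribution Q has higher entropy.

Intuition: The distribution closer to uniform (more spread out) has higher entropy.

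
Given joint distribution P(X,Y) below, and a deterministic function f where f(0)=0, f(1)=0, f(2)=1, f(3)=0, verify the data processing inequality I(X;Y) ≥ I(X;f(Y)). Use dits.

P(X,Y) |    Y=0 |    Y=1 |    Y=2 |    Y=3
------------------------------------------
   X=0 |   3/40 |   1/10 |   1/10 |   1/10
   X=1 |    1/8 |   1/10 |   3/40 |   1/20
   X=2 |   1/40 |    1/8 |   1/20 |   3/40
I(X;Y) = 0.0204, I(X;f(Y)) = 0.0015, inequality holds: 0.0204 ≥ 0.0015

Data Processing Inequality: For any Markov chain X → Y → Z, we have I(X;Y) ≥ I(X;Z).

Here Z = f(Y) is a deterministic function of Y, forming X → Y → Z.

Original I(X;Y) = 0.0204 dits

After applying f:
P(X,Z) where Z=f(Y):
- P(X,Z=0) = P(X,Y=0) + P(X,Y=1) + P(X,Y=3)
- P(X,Z=1) = P(X,Y=2)

I(X;Z) = I(X;f(Y)) = 0.0015 dits

Verification: 0.0204 ≥ 0.0015 ✓

Information cannot be created by processing; the function f can only lose information about X.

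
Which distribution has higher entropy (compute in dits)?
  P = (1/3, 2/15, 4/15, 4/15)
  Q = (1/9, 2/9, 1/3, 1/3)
P

Computing entropies in dits:
H(P) = 0.5819
H(Q) = 0.5693

Distribution P has higher entropy.

Intuition: The distribution closer to uniform (more spread out) has higher entropy.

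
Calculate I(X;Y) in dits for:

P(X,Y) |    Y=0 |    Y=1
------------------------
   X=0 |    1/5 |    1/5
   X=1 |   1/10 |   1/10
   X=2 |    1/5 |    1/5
0.0000 dits

Mutual information: I(X;Y) = H(X) + H(Y) - H(X,Y)

Marginals:
P(X) = (2/5, 1/5, 2/5), H(X) = 0.4581 dits
P(Y) = (1/2, 1/2), H(Y) = 0.3010 dits

Joint entropy: H(X,Y) = 0.7592 dits

I(X;Y) = 0.4581 + 0.3010 - 0.7592 = 0.0000 dits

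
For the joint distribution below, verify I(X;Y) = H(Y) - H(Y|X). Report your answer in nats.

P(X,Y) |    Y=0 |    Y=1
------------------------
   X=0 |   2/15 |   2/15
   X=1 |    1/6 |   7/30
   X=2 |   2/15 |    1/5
I(X;Y) = 0.0034 nats

Mutual information has multiple equivalent forms:
- I(X;Y) = H(X) - H(X|Y)
- I(X;Y) = H(Y) - H(Y|X)
- I(X;Y) = H(X) + H(Y) - H(X,Y)

Computing all quantities:
H(X) = 1.0852, H(Y) = 0.6842, H(X,Y) = 1.7660
H(X|Y) = 1.0818, H(Y|X) = 0.6809

Verification:
H(X) - H(X|Y) = 1.0852 - 1.0818 = 0.0034
H(Y) - H(Y|X) = 0.6842 - 0.6809 = 0.0034
H(X) + H(Y) - H(X,Y) = 1.0852 + 0.6842 - 1.7660 = 0.0034

All forms give I(X;Y) = 0.0034 nats. ✓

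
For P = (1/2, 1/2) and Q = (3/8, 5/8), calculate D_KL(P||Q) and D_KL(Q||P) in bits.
D_KL(P||Q) = 0.0466, D_KL(Q||P) = 0.0456

KL divergence is not symmetric: D_KL(P||Q) ≠ D_KL(Q||P) in general.

D_KL(P||Q) = 0.0466 bits
D_KL(Q||P) = 0.0456 bits

No, they are not equal!

This asymmetry is why KL divergence is not a true distance metric.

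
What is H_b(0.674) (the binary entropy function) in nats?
0.6313 nats

The binary entropy function is:
H(p) = -p log(p) - (1-p) log(1-p)

H(0.674) = -0.674 × log_e(0.674) - 0.326 × log_e(0.326)
H(0.674) = 0.6313 nats

Note: Binary entropy is maximized at p=0.5 (H=1 bit) and minimized at p=0 or p=1 (H=0).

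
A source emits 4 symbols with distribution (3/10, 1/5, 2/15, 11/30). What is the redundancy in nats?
0.0667 nats

Redundancy measures how far a source is from maximum entropy:
R = H_max - H(X)

Maximum entropy for 4 symbols: H_max = log_e(4) = 1.3863 nats
Actual entropy: H(X) = 1.3196 nats
Redundancy: R = 1.3863 - 1.3196 = 0.0667 nats

This redundancy represents potential for compression: the source could be compressed by 0.0667 nats per symbol.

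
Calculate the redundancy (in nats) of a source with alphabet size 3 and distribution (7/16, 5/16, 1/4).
0.0269 nats

Redundancy measures how far a source is from maximum entropy:
R = H_max - H(X)

Maximum entropy for 3 symbols: H_max = log_e(3) = 1.0986 nats
Actual entropy: H(X) = 1.0717 nats
Redundancy: R = 1.0986 - 1.0717 = 0.0269 nats

This redundancy represents potential for compression: the source could be compressed by 0.0269 nats per symbol.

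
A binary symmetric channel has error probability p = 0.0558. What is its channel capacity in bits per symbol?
0.6895 bits

For a binary symmetric channel (BSC) with error probability p:
Capacity C = 1 - H(p) bits per symbol

where H(p) = -p log₂(p) - (1-p) log₂(1-p) is the binary entropy function.

H(0.0558) = 0.3105 bits
C = 1 - 0.3105 = 0.6895 bits per symbol

This means we can reliably transmit up to 0.6895 bits of information per channel use.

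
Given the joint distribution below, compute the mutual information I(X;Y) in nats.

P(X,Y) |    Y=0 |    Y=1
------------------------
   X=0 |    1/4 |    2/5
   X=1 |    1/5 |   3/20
0.0160 nats

Mutual information: I(X;Y) = H(X) + H(Y) - H(X,Y)

Marginals:
P(X) = (13/20, 7/20), H(X) = 0.6474 nats
P(Y) = (9/20, 11/20), H(Y) = 0.6881 nats

Joint entropy: H(X,Y) = 1.3195 nats

I(X;Y) = 0.6474 + 0.6881 - 1.3195 = 0.0160 nats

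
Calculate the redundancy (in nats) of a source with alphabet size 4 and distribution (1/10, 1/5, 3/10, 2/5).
0.1064 nats

Redundancy measures how far a source is from maximum entropy:
R = H_max - H(X)

Maximum entropy for 4 symbols: H_max = log_e(4) = 1.3863 nats
Actual entropy: H(X) = 1.2799 nats
Redundancy: R = 1.3863 - 1.2799 = 0.1064 nats

This redundancy represents potential for compression: the source could be compressed by 0.1064 nats per symbol.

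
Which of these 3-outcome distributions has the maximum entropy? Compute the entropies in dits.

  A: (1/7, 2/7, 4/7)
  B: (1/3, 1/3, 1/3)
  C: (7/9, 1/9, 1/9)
B

For a discrete distribution over n outcomes, entropy is maximized by the uniform distribution.

Computing entropies:
H(A) = 0.4151 dits
H(B) = 0.4771 dits
H(C) = 0.2969 dits

The uniform distribution (where all probabilities equal 1/3) achieves the maximum entropy of log_10(3) = 0.4771 dits.

Distribution B has the highest entropy.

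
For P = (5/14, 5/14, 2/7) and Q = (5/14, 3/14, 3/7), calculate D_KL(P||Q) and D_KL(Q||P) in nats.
D_KL(P||Q) = 0.0666, D_KL(Q||P) = 0.0643

KL divergence is not symmetric: D_KL(P||Q) ≠ D_KL(Q||P) in general.

D_KL(P||Q) = 0.0666 nats
D_KL(Q||P) = 0.0643 nats

No, they are not equal!

This asymmetry is why KL divergence is not a true distance metric.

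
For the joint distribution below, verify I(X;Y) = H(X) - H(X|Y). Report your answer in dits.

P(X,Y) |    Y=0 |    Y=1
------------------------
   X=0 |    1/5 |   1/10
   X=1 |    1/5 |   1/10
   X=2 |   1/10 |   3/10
I(X;Y) = 0.0375 dits

Mutual information has multiple equivalent forms:
- I(X;Y) = H(X) - H(X|Y)
- I(X;Y) = H(Y) - H(Y|X)
- I(X;Y) = H(X) + H(Y) - H(X,Y)

Computing all quantities:
H(X) = 0.4729, H(Y) = 0.3010, H(X,Y) = 0.7365
H(X|Y) = 0.4354, H(Y|X) = 0.2635

Verification:
H(X) - H(X|Y) = 0.4729 - 0.4354 = 0.0375
H(Y) - H(Y|X) = 0.3010 - 0.2635 = 0.0375
H(X) + H(Y) - H(X,Y) = 0.4729 + 0.3010 - 0.7365 = 0.0375

All forms give I(X;Y) = 0.0375 dits. ✓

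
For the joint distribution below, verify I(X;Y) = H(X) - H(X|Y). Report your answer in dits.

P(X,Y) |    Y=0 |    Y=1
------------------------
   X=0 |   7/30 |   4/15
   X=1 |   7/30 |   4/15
I(X;Y) = 0.0000 dits

Mutual information has multiple equivalent forms:
- I(X;Y) = H(X) - H(X|Y)
- I(X;Y) = H(Y) - H(Y|X)
- I(X;Y) = H(X) + H(Y) - H(X,Y)

Computing all quantities:
H(X) = 0.3010, H(Y) = 0.3001, H(X,Y) = 0.6011
H(X|Y) = 0.3010, H(Y|X) = 0.3001

Verification:
H(X) - H(X|Y) = 0.3010 - 0.3010 = 0.0000
H(Y) - H(Y|X) = 0.3001 - 0.3001 = 0.0000
H(X) + H(Y) - H(X,Y) = 0.3010 + 0.3001 - 0.6011 = 0.0000

All forms give I(X;Y) = 0.0000 dits. ✓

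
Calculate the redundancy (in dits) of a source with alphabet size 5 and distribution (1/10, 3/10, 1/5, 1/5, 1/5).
0.0227 dits

Redundancy measures how far a source is from maximum entropy:
R = H_max - H(X)

Maximum entropy for 5 symbols: H_max = log_10(5) = 0.6990 dits
Actual entropy: H(X) = 0.6762 dits
Redundancy: R = 0.6990 - 0.6762 = 0.0227 dits

This redundancy represents potential for compression: the source could be compressed by 0.0227 dits per symbol.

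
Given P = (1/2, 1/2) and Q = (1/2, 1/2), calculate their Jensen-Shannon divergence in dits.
0.0000 dits

Jensen-Shannon divergence is:
JSD(P||Q) = 0.5 × D_KL(P||M) + 0.5 × D_KL(Q||M)
where M = 0.5 × (P + Q) is the mixture distribution.

M = 0.5 × (1/2, 1/2) + 0.5 × (1/2, 1/2) = (1/2, 1/2)

D_KL(P||M) = 0.0000 dits
D_KL(Q||M) = 0.0000 dits

JSD(P||Q) = 0.5 × 0.0000 + 0.5 × 0.0000 = 0.0000 dits

Unlike KL divergence, JSD is symmetric and bounded: 0 ≤ JSD ≤ log(2).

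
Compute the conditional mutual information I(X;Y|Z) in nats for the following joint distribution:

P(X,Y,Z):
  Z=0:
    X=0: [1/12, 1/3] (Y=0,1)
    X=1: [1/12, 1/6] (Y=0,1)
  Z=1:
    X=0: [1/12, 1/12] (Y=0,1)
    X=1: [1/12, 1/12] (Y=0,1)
0.0073 nats

Conditional mutual information: I(X;Y|Z) = H(X|Z) + H(Y|Z) - H(X,Y|Z)

H(Z) = 0.6365
H(X,Z) = 1.3086 → H(X|Z) = 0.6721
H(Y,Z) = 1.2425 → H(Y|Z) = 0.6059
H(X,Y,Z) = 1.9073 → H(X,Y|Z) = 1.2708

I(X;Y|Z) = 0.6721 + 0.6059 - 1.2708 = 0.0073 nats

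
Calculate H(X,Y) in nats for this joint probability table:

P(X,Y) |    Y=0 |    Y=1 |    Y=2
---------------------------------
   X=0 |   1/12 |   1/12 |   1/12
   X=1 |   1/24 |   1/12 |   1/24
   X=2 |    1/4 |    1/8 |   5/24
2.0264 nats

Joint entropy is H(X,Y) = -Σ_{x,y} p(x,y) log p(x,y).

Summing over all non-zero entries:
H(X,Y) = -[1/12·log_e(1/12) + 1/12·log_e(1/12) + 1/12·log_e(1/12) + 1/24·log_e(1/24) + 1/12·log_e(1/12) + 1/24·log_e(1/24) + 1/4·log_e(1/4) + 1/8·log_e(1/8) + 5/24·log_e(5/24)]
H(X,Y) = 2.0264 nats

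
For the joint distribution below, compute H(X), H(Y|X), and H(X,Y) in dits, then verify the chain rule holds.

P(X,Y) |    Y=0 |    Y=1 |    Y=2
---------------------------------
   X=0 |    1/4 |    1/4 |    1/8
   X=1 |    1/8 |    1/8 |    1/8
H(X,Y) = 0.7526, H(X) = 0.2873, H(Y|X) = 0.4653 (all in dits)

Chain rule: H(X,Y) = H(X) + H(Y|X)

Left side — joint entropy directly:
H(X,Y) = -Σ p(x,y) log p(x,y) = 0.7526 dits

Right side — compute H(Y|X) from the conditional distributions:
P(X) = (5/8, 3/8), so H(X) = 0.2873 dits
H(Y|X) = Σ_x P(X=x) · H(Y|X=x):
  P(Y|X=0) = (2/5, 2/5, 1/5), H(Y|X=0) = 0.4581, weight P(X=0) = 5/8
  P(Y|X=1) = (1/3, 1/3, 1/3), H(Y|X=1) = 0.4771, weight P(X=1) = 3/8
H(Y|X) = 0.4653 dits

H(X) + H(Y|X) = 0.2873 + 0.4653 = 0.7526 dits

Both sides equal 0.7526 dits. ✓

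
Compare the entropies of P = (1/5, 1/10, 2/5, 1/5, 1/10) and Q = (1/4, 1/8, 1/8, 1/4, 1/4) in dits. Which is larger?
Q

Computing entropies in dits:
H(P) = 0.6388
H(Q) = 0.6773

Distribution Q has higher entropy.

Intuition: The distribution closer to uniform (more spread out) has higher entropy.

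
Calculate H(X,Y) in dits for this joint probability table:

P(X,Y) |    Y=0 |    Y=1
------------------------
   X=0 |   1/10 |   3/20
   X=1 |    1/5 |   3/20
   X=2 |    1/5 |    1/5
0.7666 dits

Joint entropy is H(X,Y) = -Σ_{x,y} p(x,y) log p(x,y).

Summing over all non-zero entries:
H(X,Y) = -[1/10·log_10(1/10) + 3/20·log_10(3/20) + 1/5·log_10(1/5) + 3/20·log_10(3/20) + 1/5·log_10(1/5) + 1/5·log_10(1/5)]
H(X,Y) = 0.7666 dits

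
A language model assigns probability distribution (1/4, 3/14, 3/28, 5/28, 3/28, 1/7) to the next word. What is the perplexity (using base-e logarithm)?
5.7026

Perplexity is e^H (or exp(H) for natural log).

First, H = -Σ p log p = 1.7409 nats
Perplexity = e^1.7409 = 5.7026

Interpretation: The model's uncertainty is equivalent to choosing uniformly among 5.7 options.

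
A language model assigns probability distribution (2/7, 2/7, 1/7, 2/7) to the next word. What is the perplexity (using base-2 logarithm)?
3.8643

Perplexity is 2^H (or exp(H) for natural log).

First, H = -Σ p log p = 1.9502 bits
Perplexity = 2^1.9502 = 3.8643

Interpretation: The model's uncertainty is equivalent to choosing uniformly among 3.9 options.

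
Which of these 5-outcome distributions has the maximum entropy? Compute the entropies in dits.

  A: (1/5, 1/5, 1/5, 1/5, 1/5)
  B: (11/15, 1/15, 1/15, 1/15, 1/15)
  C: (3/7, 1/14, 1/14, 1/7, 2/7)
A

For a discrete distribution over n outcomes, entropy is maximized by the uniform distribution.

Computing entropies:
H(A) = 0.6990 dits
H(B) = 0.4124 dits
H(C) = 0.5976 dits

The uniform distribution (where all probabilities equal 1/5) achieves the maximum entropy of log_10(5) = 0.6990 dits.

Distribution A has the highest entropy.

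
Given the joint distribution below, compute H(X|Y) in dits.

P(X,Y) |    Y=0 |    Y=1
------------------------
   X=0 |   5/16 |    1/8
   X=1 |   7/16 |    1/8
0.2965 dits

Using the chain rule: H(X|Y) = H(X,Y) - H(Y)

First, compute H(X,Y) = 0.5407 dits

Marginal P(Y) = (3/4, 1/4)
H(Y) = 0.2442 dits

H(X|Y) = H(X,Y) - H(Y) = 0.5407 - 0.2442 = 0.2965 dits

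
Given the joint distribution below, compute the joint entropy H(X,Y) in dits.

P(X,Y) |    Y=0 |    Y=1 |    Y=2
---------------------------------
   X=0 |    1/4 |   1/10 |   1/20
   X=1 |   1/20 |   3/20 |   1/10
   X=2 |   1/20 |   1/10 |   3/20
0.8928 dits

Joint entropy is H(X,Y) = -Σ_{x,y} p(x,y) log p(x,y).

Summing over all non-zero entries:
H(X,Y) = -[1/4·log_10(1/4) + 1/10·log_10(1/10) + 1/20·log_10(1/20) + 1/20·log_10(1/20) + 3/20·log_10(3/20) + 1/10·log_10(1/10) + 1/20·log_10(1/20) + 1/10·log_10(1/10) + 3/20·log_10(3/20)]
H(X,Y) = 0.8928 dits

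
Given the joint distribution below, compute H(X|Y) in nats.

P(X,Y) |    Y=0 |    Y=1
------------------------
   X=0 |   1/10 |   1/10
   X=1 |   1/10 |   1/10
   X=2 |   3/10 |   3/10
0.9503 nats

Using the chain rule: H(X|Y) = H(X,Y) - H(Y)

First, compute H(X,Y) = 1.6434 nats

Marginal P(Y) = (1/2, 1/2)
H(Y) = 0.6931 nats

H(X|Y) = H(X,Y) - H(Y) = 1.6434 - 0.6931 = 0.9503 nats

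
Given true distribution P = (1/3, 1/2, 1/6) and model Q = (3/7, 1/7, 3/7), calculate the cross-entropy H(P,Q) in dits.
0.6065 dits

Cross-entropy: H(P,Q) = -Σ p(x) log q(x)

Alternatively: H(P,Q) = H(P) + D_KL(P||Q)
H(P) = 0.4392 dits
D_KL(P||Q) = 0.1673 dits

H(P,Q) = 0.4392 + 0.1673 = 0.6065 dits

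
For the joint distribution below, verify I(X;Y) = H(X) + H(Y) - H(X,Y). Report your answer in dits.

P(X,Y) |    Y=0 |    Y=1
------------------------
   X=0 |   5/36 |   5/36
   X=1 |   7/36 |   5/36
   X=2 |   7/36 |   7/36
I(X;Y) = 0.0013 dits

Mutual information has multiple equivalent forms:
- I(X;Y) = H(X) - H(X|Y)
- I(X;Y) = H(Y) - H(Y|X)
- I(X;Y) = H(X) + H(Y) - H(X,Y)

Computing all quantities:
H(X) = 0.4731, H(Y) = 0.3004, H(X,Y) = 0.7721
H(X|Y) = 0.4717, H(Y|X) = 0.2990

Verification:
H(X) - H(X|Y) = 0.4731 - 0.4717 = 0.0013
H(Y) - H(Y|X) = 0.3004 - 0.2990 = 0.0013
H(X) + H(Y) - H(X,Y) = 0.4731 + 0.3004 - 0.7721 = 0.0013

All forms give I(X;Y) = 0.0013 dits. ✓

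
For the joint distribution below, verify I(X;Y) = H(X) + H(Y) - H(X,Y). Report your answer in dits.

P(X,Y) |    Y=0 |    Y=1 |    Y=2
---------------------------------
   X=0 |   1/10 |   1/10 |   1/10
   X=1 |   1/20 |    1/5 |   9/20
I(X;Y) = 0.0276 dits

Mutual information has multiple equivalent forms:
- I(X;Y) = H(X) - H(X|Y)
- I(X;Y) = H(Y) - H(Y|X)
- I(X;Y) = H(X) + H(Y) - H(X,Y)

Computing all quantities:
H(X) = 0.2653, H(Y) = 0.4233, H(X,Y) = 0.6609
H(X|Y) = 0.2376, H(Y|X) = 0.3956

Verification:
H(X) - H(X|Y) = 0.2653 - 0.2376 = 0.0276
H(Y) - H(Y|X) = 0.4233 - 0.3956 = 0.0276
H(X) + H(Y) - H(X,Y) = 0.2653 + 0.4233 - 0.6609 = 0.0276

All forms give I(X;Y) = 0.0276 dits. ✓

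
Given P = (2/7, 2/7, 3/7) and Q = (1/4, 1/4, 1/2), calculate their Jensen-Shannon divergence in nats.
0.0026 nats

Jensen-Shannon divergence is:
JSD(P||Q) = 0.5 × D_KL(P||M) + 0.5 × D_KL(Q||M)
where M = 0.5 × (P + Q) is the mixture distribution.

M = 0.5 × (2/7, 2/7, 3/7) + 0.5 × (1/4, 1/4, 1/2) = (0.267857, 0.267857, 13/28)

D_KL(P||M) = 0.0026 nats
D_KL(Q||M) = 0.0026 nats

JSD(P||Q) = 0.5 × 0.0026 + 0.5 × 0.0026 = 0.0026 nats

Unlike KL divergence, JSD is symmetric and bounded: 0 ≤ JSD ≤ log(2).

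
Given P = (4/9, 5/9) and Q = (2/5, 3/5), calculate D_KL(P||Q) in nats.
0.0041 nats

KL divergence: D_KL(P||Q) = Σ p(x) log(p(x)/q(x))

Computing term by term:
  x=0: 4/9 × log_e[(4/9)/(2/5)] = 4/9 × 0.1054 = 0.0468
  x=1: 5/9 × log_e[(5/9)/(3/5)] = 5/9 × -0.0770 = -0.0428

D_KL(P||Q) = 0.0041 nats

Note: KL divergence is always non-negative and equals 0 iff P = Q.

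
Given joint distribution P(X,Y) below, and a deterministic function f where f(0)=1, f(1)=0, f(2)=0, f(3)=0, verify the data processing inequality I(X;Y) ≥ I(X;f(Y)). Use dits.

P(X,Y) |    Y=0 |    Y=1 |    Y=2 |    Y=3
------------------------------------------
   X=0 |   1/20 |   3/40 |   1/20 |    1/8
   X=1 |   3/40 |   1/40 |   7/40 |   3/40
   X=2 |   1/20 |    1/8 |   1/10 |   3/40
I(X;Y) = 0.0361, I(X;f(Y)) = 0.0014, inequality holds: 0.0361 ≥ 0.0014

Data Processing Inequality: For any Markov chain X → Y → Z, we have I(X;Y) ≥ I(X;Z).

Here Z = f(Y) is a deterministic function of Y, forming X → Y → Z.

Original I(X;Y) = 0.0361 dits

After applying f:
P(X,Z) where Z=f(Y):
- P(X,Z=0) = P(X,Y=1) + P(X,Y=2) + P(X,Y=3)
- P(X,Z=1) = P(X,Y=0)

I(X;Z) = I(X;f(Y)) = 0.0014 dits

Verification: 0.0361 ≥ 0.0014 ✓

Information cannot be created by processing; the function f can only lose information about X.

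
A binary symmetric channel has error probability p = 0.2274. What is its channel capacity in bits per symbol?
0.2265 bits

For a binary symmetric channel (BSC) with error probability p:
Capacity C = 1 - H(p) bits per symbol

where H(p) = -p log₂(p) - (1-p) log₂(1-p) is the binary entropy function.

H(0.2274) = 0.7735 bits
C = 1 - 0.7735 = 0.2265 bits per symbol

This means we can reliably transmit up to 0.2265 bits of information per channel use.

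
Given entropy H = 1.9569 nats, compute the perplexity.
7.0774

Perplexity is e^H (or exp(H) for natural log).

H = 1.9569 nats
Perplexity = e^1.9569 = 7.0774

Interpretation: The model's uncertainty is equivalent to choosing uniformly among 7.1 options.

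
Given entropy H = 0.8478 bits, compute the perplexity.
1.7998

Perplexity is 2^H (or exp(H) for natural log).

H = 0.8478 bits
Perplexity = 2^0.8478 = 1.7998

Interpretation: The model's uncertainty is equivalent to choosing uniformly among 1.8 options.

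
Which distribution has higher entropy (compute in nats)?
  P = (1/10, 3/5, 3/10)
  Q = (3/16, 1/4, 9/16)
Q

Computing entropies in nats:
H(P) = 0.8979
H(Q) = 0.9841

Distribution Q has higher entropy.

Intuition: The distribution closer to uniform (more spread out) has higher entropy.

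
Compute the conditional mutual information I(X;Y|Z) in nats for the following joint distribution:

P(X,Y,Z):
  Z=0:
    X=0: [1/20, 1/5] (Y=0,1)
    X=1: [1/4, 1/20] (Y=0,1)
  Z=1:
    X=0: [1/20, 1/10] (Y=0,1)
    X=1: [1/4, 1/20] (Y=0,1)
0.1745 nats

Conditional mutual information: I(X;Y|Z) = H(X|Z) + H(Y|Z) - H(X,Y|Z)

H(Z) = 0.6881
H(X,Z) = 1.3535 → H(X|Z) = 0.6654
H(Y,Z) = 1.3535 → H(Y|Z) = 0.6654
H(X,Y,Z) = 1.8444 → H(X,Y|Z) = 1.1563

I(X;Y|Z) = 0.6654 + 0.6654 - 1.1563 = 0.1745 nats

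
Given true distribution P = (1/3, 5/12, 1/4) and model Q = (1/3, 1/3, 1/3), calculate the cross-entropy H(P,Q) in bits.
1.5850 bits

Cross-entropy: H(P,Q) = -Σ p(x) log q(x)

Alternatively: H(P,Q) = H(P) + D_KL(P||Q)
H(P) = 1.5546 bits
D_KL(P||Q) = 0.0304 bits

H(P,Q) = 1.5546 + 0.0304 = 1.5850 bits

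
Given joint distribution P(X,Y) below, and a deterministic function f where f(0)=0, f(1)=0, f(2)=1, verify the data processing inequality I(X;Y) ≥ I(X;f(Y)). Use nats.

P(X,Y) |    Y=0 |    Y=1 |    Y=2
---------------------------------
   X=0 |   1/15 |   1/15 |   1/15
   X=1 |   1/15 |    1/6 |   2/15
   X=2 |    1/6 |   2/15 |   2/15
I(X;Y) = 0.0221, I(X;f(Y)) = 0.0014, inequality holds: 0.0221 ≥ 0.0014

Data Processing Inequality: For any Markov chain X → Y → Z, we have I(X;Y) ≥ I(X;Z).

Here Z = f(Y) is a deterministic function of Y, forming X → Y → Z.

Original I(X;Y) = 0.0221 nats

After applying f:
P(X,Z) where Z=f(Y):
- P(X,Z=0) = P(X,Y=0) + P(X,Y=1)
- P(X,Z=1) = P(X,Y=2)

I(X;Z) = I(X;f(Y)) = 0.0014 nats

Verification: 0.0221 ≥ 0.0014 ✓

Information cannot be created by processing; the function f can only lose information about X.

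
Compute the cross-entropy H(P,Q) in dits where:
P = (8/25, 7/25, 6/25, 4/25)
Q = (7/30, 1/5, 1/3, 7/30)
0.6136 dits

Cross-entropy: H(P,Q) = -Σ p(x) log q(x)

Alternatively: H(P,Q) = H(P) + D_KL(P||Q)
H(P) = 0.5892 dits
D_KL(P||Q) = 0.0244 dits

H(P,Q) = 0.5892 + 0.0244 = 0.6136 dits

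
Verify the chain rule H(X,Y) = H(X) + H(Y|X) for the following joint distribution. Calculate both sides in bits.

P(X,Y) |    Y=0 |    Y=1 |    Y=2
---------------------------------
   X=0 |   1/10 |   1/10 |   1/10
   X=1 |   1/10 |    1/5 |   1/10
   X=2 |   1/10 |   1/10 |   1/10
H(X,Y) = 3.1219, H(X) = 1.5710, H(Y|X) = 1.5510 (all in bits)

Chain rule: H(X,Y) = H(X) + H(Y|X)

Left side — joint entropy directly:
H(X,Y) = -Σ p(x,y) log p(x,y) = 3.1219 bits

Right side — compute H(Y|X) from the conditional distributions:
P(X) = (3/10, 2/5, 3/10), so H(X) = 1.5710 bits
H(Y|X) = Σ_x P(X=x) · H(Y|X=x):
  P(Y|X=0) = (1/3, 1/3, 1/3), H(Y|X=0) = 1.5850, weight P(X=0) = 3/10
  P(Y|X=1) = (1/4, 1/2, 1/4), H(Y|X=1) = 1.5000, weight P(X=1) = 2/5
  P(Y|X=2) = (1/3, 1/3, 1/3), H(Y|X=2) = 1.5850, weight P(X=2) = 3/10
H(Y|X) = 1.5510 bits

H(X) + H(Y|X) = 1.5710 + 1.5510 = 3.1219 bits

Both sides equal 3.1219 bits. ✓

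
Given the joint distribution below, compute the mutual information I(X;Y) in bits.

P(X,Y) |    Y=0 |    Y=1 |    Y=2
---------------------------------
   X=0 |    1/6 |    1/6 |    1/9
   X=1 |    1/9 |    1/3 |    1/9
0.0400 bits

Mutual information: I(X;Y) = H(X) + H(Y) - H(X,Y)

Marginals:
P(X) = (4/9, 5/9), H(X) = 0.9911 bits
P(Y) = (5/18, 1/2, 2/9), H(Y) = 1.4955 bits

Joint entropy: H(X,Y) = 2.4466 bits

I(X;Y) = 0.9911 + 1.4955 - 2.4466 = 0.0400 bits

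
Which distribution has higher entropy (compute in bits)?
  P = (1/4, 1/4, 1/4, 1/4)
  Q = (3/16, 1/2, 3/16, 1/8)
P

Computing entropies in bits:
H(P) = 2.0000
H(Q) = 1.7806

Distribution P has higher entropy.

Intuition: The distribution closer to uniform (more spread out) has higher entropy.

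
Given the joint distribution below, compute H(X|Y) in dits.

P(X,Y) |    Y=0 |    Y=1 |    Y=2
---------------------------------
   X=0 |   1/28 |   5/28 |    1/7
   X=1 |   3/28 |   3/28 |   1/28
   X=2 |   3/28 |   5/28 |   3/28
0.4464 dits

Using the chain rule: H(X|Y) = H(X,Y) - H(Y)

First, compute H(X,Y) = 0.9070 dits

Marginal P(Y) = (1/4, 13/28, 2/7)
H(Y) = 0.4607 dits

H(X|Y) = H(X,Y) - H(Y) = 0.9070 - 0.4607 = 0.4464 dits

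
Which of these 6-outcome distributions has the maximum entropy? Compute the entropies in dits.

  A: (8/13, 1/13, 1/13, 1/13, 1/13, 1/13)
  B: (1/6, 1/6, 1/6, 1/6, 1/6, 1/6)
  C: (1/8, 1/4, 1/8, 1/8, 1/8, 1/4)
B

For a discrete distribution over n outcomes, entropy is maximized by the uniform distribution.

Computing entropies:
H(A) = 0.5582 dits
H(B) = 0.7782 dits
H(C) = 0.7526 dits

The uniform distribution (where all probabilities equal 1/6) achieves the maximum entropy of log_10(6) = 0.7782 dits.

Distribution B has the highest entropy.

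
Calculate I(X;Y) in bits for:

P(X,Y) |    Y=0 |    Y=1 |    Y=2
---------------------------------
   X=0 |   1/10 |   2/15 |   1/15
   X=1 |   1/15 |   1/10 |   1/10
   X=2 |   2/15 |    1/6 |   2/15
0.0123 bits

Mutual information: I(X;Y) = H(X) + H(Y) - H(X,Y)

Marginals:
P(X) = (3/10, 4/15, 13/30), H(X) = 1.5524 bits
P(Y) = (3/10, 2/5, 3/10), H(Y) = 1.5710 bits

Joint entropy: H(X,Y) = 3.1111 bits

I(X;Y) = 1.5524 + 1.5710 - 3.1111 = 0.0123 bits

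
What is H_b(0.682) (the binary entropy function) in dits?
0.2716 dits

The binary entropy function is:
H(p) = -p log(p) - (1-p) log(1-p)

H(0.682) = -0.682 × log_10(0.682) - 0.318 × log_10(0.318)
H(0.682) = 0.2716 dits

Note: Binary entropy is maximized at p=0.5 (H=1 bit) and minimized at p=0 or p=1 (H=0).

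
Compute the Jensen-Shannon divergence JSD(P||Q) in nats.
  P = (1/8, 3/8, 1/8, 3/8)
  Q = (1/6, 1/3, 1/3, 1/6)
0.0472 nats

Jensen-Shannon divergence is:
JSD(P||Q) = 0.5 × D_KL(P||M) + 0.5 × D_KL(Q||M)
where M = 0.5 × (P + Q) is the mixture distribution.

M = 0.5 × (1/8, 3/8, 1/8, 3/8) + 0.5 × (1/6, 1/3, 1/3, 1/6) = (0.145833, 0.354167, 0.229167, 0.270833)

D_KL(P||M) = 0.0484 nats
D_KL(Q||M) = 0.0460 nats

JSD(P||Q) = 0.5 × 0.0484 + 0.5 × 0.0460 = 0.0472 nats

Unlike KL divergence, JSD is symmetric and bounded: 0 ≤ JSD ≤ log(2).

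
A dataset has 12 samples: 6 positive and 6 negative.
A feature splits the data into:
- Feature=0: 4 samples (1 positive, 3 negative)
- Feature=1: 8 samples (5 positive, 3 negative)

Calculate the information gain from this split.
0.0933 bits

Information Gain = H(Y) - H(Y|Feature)

Before split:
P(positive) = 6/12 = 0.5000
H(Y) = 1.0000 bits

After split:
Feature=0: H = 0.8113 bits (weight = 4/12)
Feature=1: H = 0.9544 bits (weight = 8/12)
H(Y|Feature) = (4/12)×0.8113 + (8/12)×0.9544 = 0.9067 bits

Information Gain = 1.0000 - 0.9067 = 0.0933 bits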